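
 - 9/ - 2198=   9/2198 = 0.00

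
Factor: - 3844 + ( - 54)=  - 2^1*1949^1 = - 3898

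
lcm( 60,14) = 420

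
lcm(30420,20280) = 60840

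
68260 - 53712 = 14548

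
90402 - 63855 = 26547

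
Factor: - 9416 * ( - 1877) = 17673832 = 2^3*11^1*107^1*1877^1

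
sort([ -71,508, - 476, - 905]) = [ - 905, - 476, - 71,  508] 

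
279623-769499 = -489876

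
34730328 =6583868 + 28146460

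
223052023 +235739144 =458791167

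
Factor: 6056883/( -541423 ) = -3^3* 7^1*73^1*131^( - 1)*439^1*4133^( - 1)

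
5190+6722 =11912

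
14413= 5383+9030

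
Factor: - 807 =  - 3^1*269^1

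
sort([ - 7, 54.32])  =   [ - 7, 54.32] 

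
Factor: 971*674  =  2^1*337^1*971^1=654454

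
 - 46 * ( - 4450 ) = 204700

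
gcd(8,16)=8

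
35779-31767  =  4012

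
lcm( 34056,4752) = 204336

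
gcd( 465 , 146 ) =1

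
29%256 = 29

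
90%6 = 0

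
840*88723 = 74527320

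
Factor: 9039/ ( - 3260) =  - 2^(  -  2)*3^1*5^( - 1)*23^1*131^1*163^( - 1)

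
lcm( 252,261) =7308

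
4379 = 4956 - 577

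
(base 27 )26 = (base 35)1P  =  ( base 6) 140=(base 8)74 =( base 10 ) 60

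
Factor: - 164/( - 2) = 2^1*41^1 = 82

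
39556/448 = 9889/112 = 88.29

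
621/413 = 1+208/413 = 1.50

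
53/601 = 53/601  =  0.09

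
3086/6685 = 3086/6685 = 0.46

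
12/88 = 3/22= 0.14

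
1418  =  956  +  462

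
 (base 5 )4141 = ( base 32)H2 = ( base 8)1042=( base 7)1410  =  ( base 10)546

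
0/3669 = 0 = 0.00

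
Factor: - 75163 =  - 11^1*6833^1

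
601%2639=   601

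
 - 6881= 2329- 9210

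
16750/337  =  49 + 237/337 =49.70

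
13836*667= 9228612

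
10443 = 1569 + 8874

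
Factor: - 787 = -787^1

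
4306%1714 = 878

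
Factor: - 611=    - 13^1*47^1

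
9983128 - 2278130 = 7704998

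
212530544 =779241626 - 566711082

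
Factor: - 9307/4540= - 2^( - 2 )*5^( - 1)* 41^1 = - 41/20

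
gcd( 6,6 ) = 6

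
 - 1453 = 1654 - 3107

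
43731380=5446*8030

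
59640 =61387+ - 1747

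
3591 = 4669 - 1078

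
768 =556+212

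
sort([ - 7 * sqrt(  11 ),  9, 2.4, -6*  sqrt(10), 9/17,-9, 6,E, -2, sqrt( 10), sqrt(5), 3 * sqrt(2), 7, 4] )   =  [-7 *sqrt(11), - 6* sqrt( 10), - 9, - 2 , 9/17, sqrt (5),2.4, E,sqrt(10), 4, 3*sqrt(2 ), 6, 7,9 ]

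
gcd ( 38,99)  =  1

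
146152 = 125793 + 20359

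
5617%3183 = 2434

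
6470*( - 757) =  - 4897790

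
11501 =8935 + 2566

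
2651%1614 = 1037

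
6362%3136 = 90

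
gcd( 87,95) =1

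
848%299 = 250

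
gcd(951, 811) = 1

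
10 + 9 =19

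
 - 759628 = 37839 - 797467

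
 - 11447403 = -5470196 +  - 5977207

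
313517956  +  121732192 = 435250148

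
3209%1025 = 134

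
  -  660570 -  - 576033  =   - 84537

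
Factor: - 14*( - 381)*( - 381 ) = - 2^1*3^2*7^1*127^2= - 2032254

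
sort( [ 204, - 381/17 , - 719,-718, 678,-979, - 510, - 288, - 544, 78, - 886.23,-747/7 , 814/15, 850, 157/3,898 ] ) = [-979,  -  886.23, - 719, - 718, - 544, - 510,-288, - 747/7,-381/17,157/3,814/15, 78,204, 678, 850,898]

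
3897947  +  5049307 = 8947254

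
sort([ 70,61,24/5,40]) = [ 24/5,40 , 61 , 70]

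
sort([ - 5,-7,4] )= [ - 7, - 5, 4]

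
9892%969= 202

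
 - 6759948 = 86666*( - 78)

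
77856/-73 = - 77856/73  =  -1066.52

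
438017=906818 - 468801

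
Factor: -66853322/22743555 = -2^1 * 3^( - 1)*5^( - 1 ) *181^( - 1) * 1657^1 * 8377^( - 1 )*20173^1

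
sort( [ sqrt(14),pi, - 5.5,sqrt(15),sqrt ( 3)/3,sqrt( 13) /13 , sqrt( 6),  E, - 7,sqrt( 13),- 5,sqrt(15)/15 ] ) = [ - 7, - 5.5, - 5,sqrt ( 15)/15,sqrt(13)/13, sqrt(3)/3,sqrt( 6),E,pi,  sqrt( 13), sqrt( 14 ),sqrt (15)]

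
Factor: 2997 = 3^4*37^1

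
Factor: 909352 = 2^3*197^1*577^1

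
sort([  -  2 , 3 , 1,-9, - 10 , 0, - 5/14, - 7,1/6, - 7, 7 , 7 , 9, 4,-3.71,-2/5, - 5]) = [ -10, - 9, - 7,- 7 , - 5, - 3.71, - 2,-2/5 ,- 5/14 , 0,1/6,1 , 3 , 4, 7,7,9]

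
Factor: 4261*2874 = 2^1*3^1*479^1*4261^1 = 12246114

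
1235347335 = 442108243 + 793239092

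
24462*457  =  11179134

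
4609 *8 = 36872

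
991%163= 13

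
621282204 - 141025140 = 480257064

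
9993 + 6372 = 16365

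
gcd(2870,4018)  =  574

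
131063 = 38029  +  93034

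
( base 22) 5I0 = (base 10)2816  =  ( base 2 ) 101100000000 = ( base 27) 3n8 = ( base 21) 682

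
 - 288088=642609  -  930697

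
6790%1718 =1636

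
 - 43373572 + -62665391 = -106038963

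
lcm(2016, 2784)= 58464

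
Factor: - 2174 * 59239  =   - 128785586 = - 2^1 * 1087^1*59239^1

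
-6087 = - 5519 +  - 568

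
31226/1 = 31226= 31226.00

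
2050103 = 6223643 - 4173540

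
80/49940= 4/2497 = 0.00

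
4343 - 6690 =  - 2347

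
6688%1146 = 958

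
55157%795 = 302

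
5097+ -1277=3820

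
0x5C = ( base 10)92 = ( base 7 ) 161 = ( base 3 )10102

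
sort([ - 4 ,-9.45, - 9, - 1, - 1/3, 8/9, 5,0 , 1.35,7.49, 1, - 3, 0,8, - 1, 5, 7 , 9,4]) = [ - 9.45, - 9 , - 4 , - 3,-1, - 1, - 1/3 , 0,0 , 8/9,  1,1.35,  4, 5,  5, 7, 7.49,8, 9 ]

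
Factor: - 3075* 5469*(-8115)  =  3^3*5^3*41^1 * 541^1 * 1823^1 = 136471375125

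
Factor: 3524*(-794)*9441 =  - 26416446696=-2^3*3^2*397^1*881^1*1049^1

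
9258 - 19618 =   -  10360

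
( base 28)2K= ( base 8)114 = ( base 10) 76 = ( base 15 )51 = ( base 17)48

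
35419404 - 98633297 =-63213893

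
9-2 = 7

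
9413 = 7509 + 1904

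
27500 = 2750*10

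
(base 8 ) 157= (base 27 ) 43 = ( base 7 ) 216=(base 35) 36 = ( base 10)111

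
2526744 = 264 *9571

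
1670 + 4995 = 6665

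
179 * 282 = 50478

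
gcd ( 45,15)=15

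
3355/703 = 4+543/703  =  4.77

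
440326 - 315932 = 124394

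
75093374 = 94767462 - 19674088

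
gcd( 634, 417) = 1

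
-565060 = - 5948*95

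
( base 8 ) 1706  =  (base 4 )33012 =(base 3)1022210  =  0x3c6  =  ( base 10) 966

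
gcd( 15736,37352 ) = 56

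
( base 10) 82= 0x52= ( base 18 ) 4A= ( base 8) 122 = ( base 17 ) 4E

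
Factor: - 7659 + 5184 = -3^2*5^2 * 11^1 = - 2475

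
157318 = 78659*2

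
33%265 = 33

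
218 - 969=-751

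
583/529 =583/529 = 1.10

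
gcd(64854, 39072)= 6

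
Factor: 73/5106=2^( - 1)* 3^( - 1 )*23^( - 1)*37^( - 1)* 73^1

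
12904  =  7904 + 5000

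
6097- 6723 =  - 626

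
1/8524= 1/8524 = 0.00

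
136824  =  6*22804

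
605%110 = 55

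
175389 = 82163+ 93226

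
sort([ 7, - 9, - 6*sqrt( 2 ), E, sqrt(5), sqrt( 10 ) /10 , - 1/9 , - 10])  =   [-10 ,-9,-6 * sqrt( 2 ),-1/9,sqrt( 10)/10, sqrt( 5), E,7 ] 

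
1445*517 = 747065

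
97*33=3201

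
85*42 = 3570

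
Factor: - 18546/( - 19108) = 33/34 = 2^(  -  1 ) * 3^1 * 11^1*17^( - 1)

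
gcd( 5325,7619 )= 1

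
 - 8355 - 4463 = -12818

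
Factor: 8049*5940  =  2^2*3^4 * 5^1 * 11^1*2683^1 = 47811060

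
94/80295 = 94/80295  =  0.00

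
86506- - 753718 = 840224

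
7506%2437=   195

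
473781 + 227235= 701016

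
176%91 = 85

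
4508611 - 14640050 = -10131439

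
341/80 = 4 + 21/80=4.26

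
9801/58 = 168 + 57/58 = 168.98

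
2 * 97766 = 195532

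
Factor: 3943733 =1163^1*3391^1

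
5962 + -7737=-1775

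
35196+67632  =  102828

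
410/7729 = 410/7729 = 0.05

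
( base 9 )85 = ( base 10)77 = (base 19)41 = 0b1001101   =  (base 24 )35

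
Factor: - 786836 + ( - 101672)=-2^2*222127^1  =  - 888508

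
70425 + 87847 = 158272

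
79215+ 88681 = 167896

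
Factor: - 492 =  - 2^2*3^1*41^1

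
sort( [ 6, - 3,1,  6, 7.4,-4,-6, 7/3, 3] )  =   [ - 6,-4, - 3, 1, 7/3,3, 6, 6, 7.4]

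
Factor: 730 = 2^1*5^1*73^1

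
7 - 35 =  - 28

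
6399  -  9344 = - 2945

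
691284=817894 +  - 126610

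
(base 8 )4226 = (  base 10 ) 2198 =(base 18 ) 6e2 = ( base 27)30B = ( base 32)24m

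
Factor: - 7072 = - 2^5*13^1*17^1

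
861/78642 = 287/26214 = 0.01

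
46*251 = 11546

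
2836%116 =52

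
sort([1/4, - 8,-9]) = [ - 9, - 8, 1/4]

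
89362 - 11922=77440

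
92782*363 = 33679866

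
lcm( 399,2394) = 2394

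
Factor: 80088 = 2^3*3^1*47^1*71^1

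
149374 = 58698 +90676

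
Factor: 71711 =71711^1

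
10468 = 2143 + 8325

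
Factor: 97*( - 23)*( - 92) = 205252 = 2^2 * 23^2*97^1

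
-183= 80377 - 80560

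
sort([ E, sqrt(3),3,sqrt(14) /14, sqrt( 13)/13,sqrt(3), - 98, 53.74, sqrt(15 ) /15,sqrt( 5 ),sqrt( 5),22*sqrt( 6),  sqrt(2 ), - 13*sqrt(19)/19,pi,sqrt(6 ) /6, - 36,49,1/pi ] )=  [ - 98, - 36, -13*sqrt ( 19 )/19,sqrt(15)/15,sqrt(14)/14,sqrt ( 13 ) /13, 1/pi,sqrt(6)/6,sqrt ( 2),sqrt( 3 ),sqrt ( 3),sqrt( 5),sqrt(5), E,3,  pi,  49,53.74,22*sqrt( 6)] 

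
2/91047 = 2/91047 =0.00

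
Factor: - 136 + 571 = 435 = 3^1*5^1 *29^1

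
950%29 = 22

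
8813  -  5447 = 3366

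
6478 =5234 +1244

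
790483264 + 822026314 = 1612509578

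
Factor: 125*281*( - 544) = - 2^5*5^3 * 17^1*281^1=- 19108000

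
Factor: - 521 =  - 521^1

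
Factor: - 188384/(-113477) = 2^5*13^( - 1)*29^1*43^( - 1) =928/559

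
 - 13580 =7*( - 1940)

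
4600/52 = 88+ 6/13 = 88.46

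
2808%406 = 372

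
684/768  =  57/64 = 0.89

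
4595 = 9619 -5024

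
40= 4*10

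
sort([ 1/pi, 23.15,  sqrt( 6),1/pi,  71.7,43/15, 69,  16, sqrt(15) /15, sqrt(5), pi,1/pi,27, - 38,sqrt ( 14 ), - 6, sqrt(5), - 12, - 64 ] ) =[ - 64,-38 , - 12, - 6, sqrt( 15 )/15,1/pi, 1/pi, 1/pi , sqrt( 5 ) , sqrt( 5) , sqrt( 6 ), 43/15,pi,sqrt(14), 16, 23.15, 27 , 69 , 71.7] 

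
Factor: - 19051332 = - 2^2*3^1*1587611^1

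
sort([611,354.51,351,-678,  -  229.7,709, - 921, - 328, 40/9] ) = [- 921, - 678, - 328, - 229.7,40/9,351,354.51,611, 709 ] 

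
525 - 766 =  - 241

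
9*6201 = 55809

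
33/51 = 11/17 = 0.65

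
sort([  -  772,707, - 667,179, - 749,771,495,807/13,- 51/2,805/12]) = [-772, - 749,-667 , - 51/2, 807/13,805/12,179, 495,707,771] 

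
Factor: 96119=277^1*347^1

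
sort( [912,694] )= [ 694,912 ]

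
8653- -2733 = 11386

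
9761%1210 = 81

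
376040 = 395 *952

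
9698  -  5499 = 4199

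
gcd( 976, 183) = 61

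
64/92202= 32/46101 = 0.00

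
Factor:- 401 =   -  401^1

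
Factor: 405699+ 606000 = 1011699 = 3^2*13^1*8647^1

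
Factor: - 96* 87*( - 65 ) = 2^5*3^2*5^1*13^1*29^1  =  542880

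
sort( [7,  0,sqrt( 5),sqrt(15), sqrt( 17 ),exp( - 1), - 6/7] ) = [ - 6/7, 0, exp( - 1 ),sqrt( 5 ), sqrt(15), sqrt(17 ),7 ]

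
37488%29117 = 8371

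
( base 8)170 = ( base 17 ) 71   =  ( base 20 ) 60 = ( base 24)50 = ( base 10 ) 120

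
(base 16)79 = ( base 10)121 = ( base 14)89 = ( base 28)49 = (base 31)3S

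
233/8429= 233/8429 = 0.03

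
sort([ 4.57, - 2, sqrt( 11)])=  [ - 2 , sqrt(11),4.57 ]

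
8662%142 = 0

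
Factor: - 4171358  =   - 2^1*17^1*79^1*1553^1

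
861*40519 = 34886859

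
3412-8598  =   - 5186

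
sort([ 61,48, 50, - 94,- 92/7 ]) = [ - 94,- 92/7,48, 50,61]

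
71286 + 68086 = 139372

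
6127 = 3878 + 2249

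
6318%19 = 10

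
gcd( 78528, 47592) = 24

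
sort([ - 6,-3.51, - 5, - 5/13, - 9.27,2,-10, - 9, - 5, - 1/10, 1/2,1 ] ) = [ - 10, - 9.27, - 9, - 6, - 5,  -  5, - 3.51, - 5/13 ,-1/10,1/2,1,2]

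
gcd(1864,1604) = 4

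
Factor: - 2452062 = -2^1*3^1*408677^1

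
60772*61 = 3707092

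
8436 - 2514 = 5922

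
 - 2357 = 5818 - 8175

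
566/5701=566/5701 = 0.10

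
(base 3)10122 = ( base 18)58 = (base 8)142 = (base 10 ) 98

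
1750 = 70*25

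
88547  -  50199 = 38348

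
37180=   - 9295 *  (- 4 ) 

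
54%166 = 54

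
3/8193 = 1/2731 = 0.00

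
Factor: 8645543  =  8645543^1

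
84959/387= 219+206/387= 219.53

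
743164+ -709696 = 33468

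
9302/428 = 21 + 157/214 = 21.73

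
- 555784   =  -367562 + -188222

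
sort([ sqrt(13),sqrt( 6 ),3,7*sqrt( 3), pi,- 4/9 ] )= [ - 4/9, sqrt( 6), 3,pi, sqrt ( 13), 7*sqrt(3) ] 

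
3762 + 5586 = 9348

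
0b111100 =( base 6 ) 140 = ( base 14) 44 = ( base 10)60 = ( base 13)48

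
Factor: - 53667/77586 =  - 267/386=- 2^( - 1 )*3^1*89^1*193^ ( - 1)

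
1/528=1/528 =0.00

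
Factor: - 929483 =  - 929483^1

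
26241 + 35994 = 62235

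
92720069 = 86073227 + 6646842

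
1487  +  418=1905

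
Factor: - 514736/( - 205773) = 848/339 = 2^4 * 3^(  -  1 )*53^1*113^ ( - 1 ) 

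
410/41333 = 410/41333 = 0.01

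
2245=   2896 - 651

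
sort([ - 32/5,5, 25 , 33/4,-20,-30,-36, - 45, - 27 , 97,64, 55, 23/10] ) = [- 45,  -  36,- 30, - 27,-20,  -  32/5 , 23/10,5,  33/4,25  ,  55, 64, 97] 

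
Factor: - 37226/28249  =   - 2^1 * 7^1*13^(  -  1 ) * 41^( - 1 )*53^(- 1) * 2659^1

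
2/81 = 2/81 = 0.02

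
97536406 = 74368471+23167935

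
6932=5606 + 1326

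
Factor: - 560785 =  - 5^1*19^1* 5903^1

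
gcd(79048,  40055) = 1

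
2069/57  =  36 +17/57 = 36.30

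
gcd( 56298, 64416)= 66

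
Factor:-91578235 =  - 5^1*7^1 *17^1*153913^1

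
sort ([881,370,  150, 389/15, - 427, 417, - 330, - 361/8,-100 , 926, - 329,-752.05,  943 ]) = [ - 752.05, - 427, - 330, - 329,  -  100, - 361/8,389/15,150, 370, 417, 881,926,943 ]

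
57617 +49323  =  106940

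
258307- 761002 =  - 502695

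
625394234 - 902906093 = - 277511859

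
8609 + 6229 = 14838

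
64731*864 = 55927584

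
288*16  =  4608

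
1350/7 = 192 + 6/7= 192.86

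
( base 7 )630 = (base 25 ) cf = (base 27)BI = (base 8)473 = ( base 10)315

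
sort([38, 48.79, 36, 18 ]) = [ 18,36,38, 48.79 ]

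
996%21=9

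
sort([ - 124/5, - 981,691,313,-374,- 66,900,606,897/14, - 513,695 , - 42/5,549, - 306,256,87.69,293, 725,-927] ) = [- 981,  -  927, - 513, - 374,  -  306 ,-66,- 124/5, - 42/5, 897/14,87.69,256,293,313,  549 , 606,691 , 695,725,900] 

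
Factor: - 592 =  - 2^4*37^1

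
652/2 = 326 = 326.00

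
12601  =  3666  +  8935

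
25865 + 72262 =98127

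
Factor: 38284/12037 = 2^2*17^1*563^1 * 12037^(-1) 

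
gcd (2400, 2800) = 400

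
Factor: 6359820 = 2^2*3^1*5^1*105997^1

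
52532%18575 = 15382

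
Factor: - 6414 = -2^1*3^1*1069^1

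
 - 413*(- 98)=40474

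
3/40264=3/40264 = 0.00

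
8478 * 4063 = 34446114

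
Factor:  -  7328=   -2^5 * 229^1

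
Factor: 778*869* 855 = 578050110 =2^1  *  3^2  *  5^1*11^1 * 19^1*79^1*389^1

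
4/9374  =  2/4687 = 0.00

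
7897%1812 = 649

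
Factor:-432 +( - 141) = -3^1*191^1 = - 573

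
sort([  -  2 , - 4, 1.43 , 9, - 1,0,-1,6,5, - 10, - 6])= [ - 10, - 6, - 4, - 2, - 1, - 1,0,1.43 , 5,6, 9]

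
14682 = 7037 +7645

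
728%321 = 86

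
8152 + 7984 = 16136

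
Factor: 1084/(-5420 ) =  - 5^( - 1)=-1/5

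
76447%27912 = 20623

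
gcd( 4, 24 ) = 4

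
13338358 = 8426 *1583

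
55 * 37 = 2035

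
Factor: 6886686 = 2^1*3^1*223^1*5147^1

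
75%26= 23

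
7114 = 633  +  6481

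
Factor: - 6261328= - 2^4*89^1*4397^1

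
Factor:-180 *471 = -84780= - 2^2*3^3 * 5^1*157^1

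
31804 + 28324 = 60128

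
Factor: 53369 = 83^1*643^1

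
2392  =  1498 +894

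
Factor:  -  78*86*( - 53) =2^2*3^1*13^1*43^1*53^1 = 355524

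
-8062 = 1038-9100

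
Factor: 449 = 449^1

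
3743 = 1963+1780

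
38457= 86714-48257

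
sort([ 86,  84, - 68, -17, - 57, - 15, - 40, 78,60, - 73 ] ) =[  -  73, - 68, - 57, - 40,-17, - 15, 60, 78 , 84,86]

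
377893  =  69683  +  308210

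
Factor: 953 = 953^1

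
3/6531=1/2177 = 0.00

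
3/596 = 3/596 = 0.01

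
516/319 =516/319 = 1.62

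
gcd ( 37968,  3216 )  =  48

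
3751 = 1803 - - 1948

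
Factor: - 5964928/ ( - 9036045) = 2^7*3^( - 2)*5^ ( - 1)*113^ (  -  1)*1777^( - 1)*46601^1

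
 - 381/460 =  - 381/460 = - 0.83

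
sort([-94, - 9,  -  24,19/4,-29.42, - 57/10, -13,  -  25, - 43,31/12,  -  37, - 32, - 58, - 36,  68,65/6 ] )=[-94, - 58, - 43, - 37, - 36, - 32,-29.42, - 25,-24, - 13,-9,-57/10,31/12 , 19/4,65/6, 68]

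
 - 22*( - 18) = 396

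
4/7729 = 4/7729 = 0.00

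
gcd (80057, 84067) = 1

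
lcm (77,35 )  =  385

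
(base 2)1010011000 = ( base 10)664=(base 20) 1d4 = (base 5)10124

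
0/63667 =0 = 0.00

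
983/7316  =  983/7316 = 0.13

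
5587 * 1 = 5587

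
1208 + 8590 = 9798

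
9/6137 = 9/6137 = 0.00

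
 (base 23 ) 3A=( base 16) 4f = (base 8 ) 117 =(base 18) 47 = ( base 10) 79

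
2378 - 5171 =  - 2793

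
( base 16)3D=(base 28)25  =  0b111101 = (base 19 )34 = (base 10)61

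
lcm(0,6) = 0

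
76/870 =38/435 = 0.09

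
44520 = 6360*7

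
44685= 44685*1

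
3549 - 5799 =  - 2250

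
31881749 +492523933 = 524405682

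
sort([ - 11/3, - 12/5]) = [ - 11/3, - 12/5]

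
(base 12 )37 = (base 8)53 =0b101011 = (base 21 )21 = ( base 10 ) 43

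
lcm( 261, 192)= 16704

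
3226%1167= 892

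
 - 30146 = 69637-99783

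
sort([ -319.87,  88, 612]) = [-319.87,  88, 612] 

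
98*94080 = 9219840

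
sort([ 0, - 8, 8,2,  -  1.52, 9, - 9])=[ - 9, - 8, - 1.52 , 0,  2, 8,  9 ] 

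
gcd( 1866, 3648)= 6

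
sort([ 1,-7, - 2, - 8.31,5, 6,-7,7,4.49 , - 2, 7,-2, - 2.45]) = [ - 8.31,-7, - 7, - 2.45 , - 2, - 2, - 2,1, 4.49 , 5, 6, 7, 7 ] 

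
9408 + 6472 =15880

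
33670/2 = 16835 = 16835.00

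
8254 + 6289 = 14543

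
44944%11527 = 10363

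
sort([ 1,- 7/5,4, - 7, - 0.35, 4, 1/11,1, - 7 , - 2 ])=[ - 7, - 7,-2,  -  7/5, - 0.35, 1/11, 1,1,4,  4 ]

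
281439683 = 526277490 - 244837807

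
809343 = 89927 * 9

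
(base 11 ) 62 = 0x44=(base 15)48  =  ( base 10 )68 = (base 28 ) 2c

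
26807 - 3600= 23207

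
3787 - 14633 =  - 10846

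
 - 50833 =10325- 61158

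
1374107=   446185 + 927922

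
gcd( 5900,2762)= 2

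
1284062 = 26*49387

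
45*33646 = 1514070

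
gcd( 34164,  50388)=156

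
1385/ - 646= - 1385/646 = - 2.14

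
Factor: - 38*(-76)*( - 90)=-259920 = - 2^4 * 3^2*5^1  *  19^2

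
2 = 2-0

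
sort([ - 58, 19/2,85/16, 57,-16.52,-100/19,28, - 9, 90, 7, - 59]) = [ - 59 ,-58, - 16.52,-9, - 100/19, 85/16,  7, 19/2, 28, 57,  90 ]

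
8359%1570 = 509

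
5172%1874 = 1424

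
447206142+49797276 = 497003418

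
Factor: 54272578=2^1*27136289^1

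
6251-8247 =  - 1996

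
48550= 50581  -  2031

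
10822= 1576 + 9246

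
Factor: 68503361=23^1*2978407^1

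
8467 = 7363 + 1104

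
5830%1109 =285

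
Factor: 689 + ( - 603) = 86  =  2^1*43^1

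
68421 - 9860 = 58561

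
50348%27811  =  22537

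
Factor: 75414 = 2^1*3^1 * 12569^1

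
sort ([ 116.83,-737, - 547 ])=[ - 737, - 547,116.83] 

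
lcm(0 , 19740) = 0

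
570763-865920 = -295157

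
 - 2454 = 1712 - 4166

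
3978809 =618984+3359825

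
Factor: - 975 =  - 3^1*5^2 *13^1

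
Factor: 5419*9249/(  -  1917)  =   - 3^( - 2) * 71^( - 1)*3083^1*5419^1 = - 16706777/639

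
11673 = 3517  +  8156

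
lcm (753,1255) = 3765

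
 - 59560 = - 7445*8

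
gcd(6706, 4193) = 7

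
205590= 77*2670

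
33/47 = 33/47 = 0.70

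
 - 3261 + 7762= 4501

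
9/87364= 9/87364 = 0.00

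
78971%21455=14606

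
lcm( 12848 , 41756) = 167024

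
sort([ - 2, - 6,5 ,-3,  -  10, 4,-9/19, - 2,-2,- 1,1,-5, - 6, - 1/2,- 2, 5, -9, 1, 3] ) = [ - 10, - 9, -6 , - 6,-5, - 3, - 2, - 2,-2,-2, - 1, -1/2,-9/19, 1 , 1, 3,4 , 5, 5 ] 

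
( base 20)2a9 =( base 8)1761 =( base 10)1009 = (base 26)1CL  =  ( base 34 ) tn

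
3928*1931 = 7584968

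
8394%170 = 64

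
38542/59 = 653+15/59 = 653.25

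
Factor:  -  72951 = - 3^1*24317^1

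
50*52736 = 2636800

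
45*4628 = 208260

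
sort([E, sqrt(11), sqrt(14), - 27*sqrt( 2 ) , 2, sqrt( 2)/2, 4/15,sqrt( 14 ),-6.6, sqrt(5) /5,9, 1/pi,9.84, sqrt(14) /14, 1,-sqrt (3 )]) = [ - 27*sqrt( 2),  -  6.6, - sqrt ( 3), 4/15,sqrt( 14 ) /14, 1/pi, sqrt (5)/5 , sqrt( 2) /2, 1, 2, E, sqrt(11), sqrt(14),sqrt(14), 9,  9.84]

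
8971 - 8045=926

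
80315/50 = 1606 + 3/10  =  1606.30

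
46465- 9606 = 36859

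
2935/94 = 2935/94 = 31.22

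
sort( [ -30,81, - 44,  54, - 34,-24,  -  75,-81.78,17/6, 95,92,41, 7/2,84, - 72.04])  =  [  -  81.78, - 75,  -  72.04, - 44, - 34,-30 , - 24, 17/6, 7/2, 41,54,  81, 84, 92, 95 ]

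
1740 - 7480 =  - 5740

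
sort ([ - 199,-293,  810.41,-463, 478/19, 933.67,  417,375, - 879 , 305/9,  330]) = [ - 879, - 463, - 293 ,-199 , 478/19, 305/9 , 330, 375,417 , 810.41,933.67] 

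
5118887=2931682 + 2187205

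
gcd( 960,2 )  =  2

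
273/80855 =273/80855 = 0.00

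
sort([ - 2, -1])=[- 2 , - 1]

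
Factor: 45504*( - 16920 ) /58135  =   - 153985536/11627 = -  2^9*3^4*7^( - 1)*11^ ( - 1)*47^1*79^1 * 151^(-1) 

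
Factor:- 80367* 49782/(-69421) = 4000829994/69421= 2^1*3^2*7^1*11^(  -  1)*43^1*89^1*6311^( - 1)*8297^1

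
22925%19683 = 3242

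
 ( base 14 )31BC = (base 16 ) 2192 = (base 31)8t7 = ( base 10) 8594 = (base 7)34025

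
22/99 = 2/9 = 0.22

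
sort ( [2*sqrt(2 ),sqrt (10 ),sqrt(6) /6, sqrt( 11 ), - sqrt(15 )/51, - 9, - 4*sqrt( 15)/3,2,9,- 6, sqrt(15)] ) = [ - 9 ,- 6, - 4 * sqrt( 15 ) /3 , - sqrt(15 ) /51,sqrt(6) /6,2,2*sqrt(2) , sqrt(10), sqrt(11 ),sqrt ( 15), 9 ]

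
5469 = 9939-4470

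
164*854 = 140056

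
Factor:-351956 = - 2^2*11^1 * 19^1*421^1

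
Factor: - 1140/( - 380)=3 = 3^1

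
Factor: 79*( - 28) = -2212= - 2^2* 7^1*79^1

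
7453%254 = 87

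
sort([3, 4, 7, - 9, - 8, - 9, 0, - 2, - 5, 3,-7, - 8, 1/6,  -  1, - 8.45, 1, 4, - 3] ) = [ - 9,-9, - 8.45, - 8,-8, - 7, - 5, - 3,  -  2, - 1, 0,1/6, 1, 3 , 3, 4, 4 , 7] 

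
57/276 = 19/92 = 0.21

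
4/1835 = 4/1835=0.00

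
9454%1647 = 1219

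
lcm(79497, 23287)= 2305413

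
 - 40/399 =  - 40/399 = - 0.10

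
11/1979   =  11/1979 = 0.01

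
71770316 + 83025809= 154796125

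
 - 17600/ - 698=25 + 75/349 = 25.21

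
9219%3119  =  2981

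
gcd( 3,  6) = 3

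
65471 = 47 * 1393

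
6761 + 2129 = 8890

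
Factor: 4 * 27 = 2^2 * 3^3 = 108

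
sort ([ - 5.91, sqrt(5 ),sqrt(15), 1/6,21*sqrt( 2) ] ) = [-5.91, 1/6, sqrt(5), sqrt ( 15), 21*sqrt(2)]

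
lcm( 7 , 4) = 28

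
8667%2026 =563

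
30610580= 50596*605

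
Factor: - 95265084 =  - 2^2*3^1*37^1*214561^1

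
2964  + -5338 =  - 2374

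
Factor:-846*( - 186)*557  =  87647292 =2^2 *3^3*31^1* 47^1*557^1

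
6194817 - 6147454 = 47363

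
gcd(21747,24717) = 33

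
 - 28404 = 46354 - 74758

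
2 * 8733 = 17466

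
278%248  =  30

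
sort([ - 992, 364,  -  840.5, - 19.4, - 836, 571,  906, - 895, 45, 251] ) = [-992, - 895, - 840.5, - 836, - 19.4,45, 251, 364,  571, 906 ] 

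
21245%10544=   157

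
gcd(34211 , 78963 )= 1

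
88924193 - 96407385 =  - 7483192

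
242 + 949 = 1191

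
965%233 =33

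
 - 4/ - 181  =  4/181 = 0.02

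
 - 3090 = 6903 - 9993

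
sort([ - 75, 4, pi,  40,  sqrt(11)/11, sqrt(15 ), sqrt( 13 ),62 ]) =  [ - 75,sqrt( 11)/11,pi, sqrt(13), sqrt( 15 ), 4, 40,62 ] 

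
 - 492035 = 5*( - 98407)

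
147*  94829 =13939863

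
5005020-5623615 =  - 618595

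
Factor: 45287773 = 19^1 * 2383567^1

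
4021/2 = 4021/2 = 2010.50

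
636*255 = 162180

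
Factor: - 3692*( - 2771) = 10230532 = 2^2*13^1*17^1*71^1*163^1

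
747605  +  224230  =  971835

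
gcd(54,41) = 1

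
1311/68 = 1311/68= 19.28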